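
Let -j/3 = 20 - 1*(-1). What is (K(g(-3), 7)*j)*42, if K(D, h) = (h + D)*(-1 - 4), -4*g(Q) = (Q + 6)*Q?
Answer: 244755/2 ≈ 1.2238e+5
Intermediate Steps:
g(Q) = -Q*(6 + Q)/4 (g(Q) = -(Q + 6)*Q/4 = -(6 + Q)*Q/4 = -Q*(6 + Q)/4)
j = -63 (j = -3*(20 - 1*(-1)) = -3*(20 + 1) = -3*21 = -63)
K(D, h) = -5*D - 5*h (K(D, h) = (D + h)*(-5) = -5*D - 5*h)
(K(g(-3), 7)*j)*42 = ((-(-5)*(-3)*(6 - 3)/4 - 5*7)*(-63))*42 = ((-(-5)*(-3)*3/4 - 35)*(-63))*42 = ((-5*9/4 - 35)*(-63))*42 = ((-45/4 - 35)*(-63))*42 = -185/4*(-63)*42 = (11655/4)*42 = 244755/2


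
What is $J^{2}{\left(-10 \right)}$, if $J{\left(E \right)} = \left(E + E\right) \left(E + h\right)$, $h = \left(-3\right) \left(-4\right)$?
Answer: $1600$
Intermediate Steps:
$h = 12$
$J{\left(E \right)} = 2 E \left(12 + E\right)$ ($J{\left(E \right)} = \left(E + E\right) \left(E + 12\right) = 2 E \left(12 + E\right)$)
$J^{2}{\left(-10 \right)} = \left(2 \left(-10\right) \left(12 - 10\right)\right)^{2} = \left(2 \left(-10\right) 2\right)^{2} = \left(-40\right)^{2} = 1600$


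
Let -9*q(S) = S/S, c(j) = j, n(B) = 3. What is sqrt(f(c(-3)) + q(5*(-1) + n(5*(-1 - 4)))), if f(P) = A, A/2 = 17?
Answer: sqrt(305)/3 ≈ 5.8214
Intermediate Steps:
A = 34 (A = 2*17 = 34)
q(S) = -1/9 (q(S) = -S/(9*S) = -1/9*1 = -1/9)
f(P) = 34
sqrt(f(c(-3)) + q(5*(-1) + n(5*(-1 - 4)))) = sqrt(34 - 1/9) = sqrt(305/9) = sqrt(305)/3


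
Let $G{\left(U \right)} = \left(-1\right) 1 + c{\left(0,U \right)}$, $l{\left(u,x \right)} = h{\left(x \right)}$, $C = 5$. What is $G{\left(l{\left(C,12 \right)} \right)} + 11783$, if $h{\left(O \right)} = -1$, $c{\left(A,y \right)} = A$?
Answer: $11782$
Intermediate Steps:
$l{\left(u,x \right)} = -1$
$G{\left(U \right)} = -1$ ($G{\left(U \right)} = \left(-1\right) 1 + 0 = -1 + 0 = -1$)
$G{\left(l{\left(C,12 \right)} \right)} + 11783 = -1 + 11783 = 11782$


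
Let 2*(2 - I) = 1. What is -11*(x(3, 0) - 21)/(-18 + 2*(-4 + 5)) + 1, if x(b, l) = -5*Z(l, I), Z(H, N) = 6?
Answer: -545/16 ≈ -34.063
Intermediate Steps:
I = 3/2 (I = 2 - ½*1 = 2 - ½ = 3/2 ≈ 1.5000)
x(b, l) = -30 (x(b, l) = -5*6 = -30)
-11*(x(3, 0) - 21)/(-18 + 2*(-4 + 5)) + 1 = -11*(-30 - 21)/(-18 + 2*(-4 + 5)) + 1 = -(-561)/(-18 + 2*1) + 1 = -(-561)/(-18 + 2) + 1 = -(-561)/(-16) + 1 = -(-561)*(-1)/16 + 1 = -11*51/16 + 1 = -561/16 + 1 = -545/16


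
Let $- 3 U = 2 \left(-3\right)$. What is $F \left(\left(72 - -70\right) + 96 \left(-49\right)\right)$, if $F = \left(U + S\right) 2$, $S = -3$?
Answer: $9124$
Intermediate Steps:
$U = 2$ ($U = - \frac{2 \left(-3\right)}{3} = \left(- \frac{1}{3}\right) \left(-6\right) = 2$)
$F = -2$ ($F = \left(2 - 3\right) 2 = \left(-1\right) 2 = -2$)
$F \left(\left(72 - -70\right) + 96 \left(-49\right)\right) = - 2 \left(\left(72 - -70\right) + 96 \left(-49\right)\right) = - 2 \left(\left(72 + 70\right) - 4704\right) = - 2 \left(142 - 4704\right) = \left(-2\right) \left(-4562\right) = 9124$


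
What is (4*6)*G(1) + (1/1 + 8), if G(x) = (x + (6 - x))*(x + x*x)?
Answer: 297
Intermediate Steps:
G(x) = 6*x + 6*x² (G(x) = 6*(x + x²) = 6*x + 6*x²)
(4*6)*G(1) + (1/1 + 8) = (4*6)*(6*1*(1 + 1)) + (1/1 + 8) = 24*(6*1*2) + (1 + 8) = 24*12 + 9 = 288 + 9 = 297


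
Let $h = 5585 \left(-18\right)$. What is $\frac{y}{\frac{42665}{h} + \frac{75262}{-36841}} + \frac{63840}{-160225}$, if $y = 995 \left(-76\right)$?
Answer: $\frac{4223373214890984}{137799684685} \approx 30649.0$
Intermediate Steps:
$h = -100530$
$y = -75620$
$\frac{y}{\frac{42665}{h} + \frac{75262}{-36841}} + \frac{63840}{-160225} = - \frac{75620}{\frac{42665}{-100530} + \frac{75262}{-36841}} + \frac{63840}{-160225} = - \frac{75620}{42665 \left(- \frac{1}{100530}\right) + 75262 \left(- \frac{1}{36841}\right)} + 63840 \left(- \frac{1}{160225}\right) = - \frac{75620}{- \frac{8533}{20106} - \frac{75262}{36841}} - \frac{12768}{32045} = - \frac{75620}{- \frac{1827582025}{740725146}} - \frac{12768}{32045} = \left(-75620\right) \left(- \frac{740725146}{1827582025}\right) - \frac{12768}{32045} = \frac{11202727108104}{365516405} - \frac{12768}{32045} = \frac{4223373214890984}{137799684685}$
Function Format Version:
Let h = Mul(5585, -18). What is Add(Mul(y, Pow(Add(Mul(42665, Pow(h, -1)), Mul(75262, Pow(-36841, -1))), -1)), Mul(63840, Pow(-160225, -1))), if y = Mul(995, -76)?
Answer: Rational(4223373214890984, 137799684685) ≈ 30649.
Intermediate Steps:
h = -100530
y = -75620
Add(Mul(y, Pow(Add(Mul(42665, Pow(h, -1)), Mul(75262, Pow(-36841, -1))), -1)), Mul(63840, Pow(-160225, -1))) = Add(Mul(-75620, Pow(Add(Mul(42665, Pow(-100530, -1)), Mul(75262, Pow(-36841, -1))), -1)), Mul(63840, Pow(-160225, -1))) = Add(Mul(-75620, Pow(Add(Mul(42665, Rational(-1, 100530)), Mul(75262, Rational(-1, 36841))), -1)), Mul(63840, Rational(-1, 160225))) = Add(Mul(-75620, Pow(Add(Rational(-8533, 20106), Rational(-75262, 36841)), -1)), Rational(-12768, 32045)) = Add(Mul(-75620, Pow(Rational(-1827582025, 740725146), -1)), Rational(-12768, 32045)) = Add(Mul(-75620, Rational(-740725146, 1827582025)), Rational(-12768, 32045)) = Add(Rational(11202727108104, 365516405), Rational(-12768, 32045)) = Rational(4223373214890984, 137799684685)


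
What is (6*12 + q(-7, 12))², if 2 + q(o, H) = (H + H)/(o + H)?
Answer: 139876/25 ≈ 5595.0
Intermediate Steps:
q(o, H) = -2 + 2*H/(H + o) (q(o, H) = -2 + (H + H)/(o + H) = -2 + (2*H)/(H + o) = -2 + 2*H/(H + o))
(6*12 + q(-7, 12))² = (6*12 - 2*(-7)/(12 - 7))² = (72 - 2*(-7)/5)² = (72 - 2*(-7)*⅕)² = (72 + 14/5)² = (374/5)² = 139876/25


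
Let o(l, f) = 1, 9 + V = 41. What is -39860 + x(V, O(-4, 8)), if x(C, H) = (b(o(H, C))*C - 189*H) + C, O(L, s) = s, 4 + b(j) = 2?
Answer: -41404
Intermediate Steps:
V = 32 (V = -9 + 41 = 32)
b(j) = -2 (b(j) = -4 + 2 = -2)
x(C, H) = -C - 189*H (x(C, H) = (-2*C - 189*H) + C = (-189*H - 2*C) + C = -C - 189*H)
-39860 + x(V, O(-4, 8)) = -39860 + (-1*32 - 189*8) = -39860 + (-32 - 1512) = -39860 - 1544 = -41404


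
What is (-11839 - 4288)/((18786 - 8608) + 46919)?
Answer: -16127/57097 ≈ -0.28245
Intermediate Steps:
(-11839 - 4288)/((18786 - 8608) + 46919) = -16127/(10178 + 46919) = -16127/57097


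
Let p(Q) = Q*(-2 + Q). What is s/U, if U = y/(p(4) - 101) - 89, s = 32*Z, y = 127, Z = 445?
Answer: -331080/2101 ≈ -157.58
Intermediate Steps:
s = 14240 (s = 32*445 = 14240)
U = -8404/93 (U = 127/(4*(-2 + 4) - 101) - 89 = 127/(4*2 - 101) - 89 = 127/(8 - 101) - 89 = 127/(-93) - 89 = -1/93*127 - 89 = -127/93 - 89 = -8404/93 ≈ -90.366)
s/U = 14240/(-8404/93) = 14240*(-93/8404) = -331080/2101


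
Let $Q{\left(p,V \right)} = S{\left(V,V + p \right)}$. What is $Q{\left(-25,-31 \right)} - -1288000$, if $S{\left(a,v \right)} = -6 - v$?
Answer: $1288050$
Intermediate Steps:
$Q{\left(p,V \right)} = -6 - V - p$ ($Q{\left(p,V \right)} = -6 - \left(V + p\right) = -6 - V - p$)
$Q{\left(-25,-31 \right)} - -1288000 = \left(-6 - -31 - -25\right) - -1288000 = \left(-6 + 31 + 25\right) + 1288000 = 50 + 1288000 = 1288050$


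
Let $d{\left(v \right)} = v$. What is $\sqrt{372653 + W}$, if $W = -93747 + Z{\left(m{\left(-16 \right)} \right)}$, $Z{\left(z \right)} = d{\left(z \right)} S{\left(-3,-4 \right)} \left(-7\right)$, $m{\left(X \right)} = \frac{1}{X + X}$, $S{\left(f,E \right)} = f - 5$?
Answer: $\frac{\sqrt{1115617}}{2} \approx 528.11$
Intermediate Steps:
$S{\left(f,E \right)} = -5 + f$
$m{\left(X \right)} = \frac{1}{2 X}$
$Z{\left(z \right)} = 56 z$ ($Z{\left(z \right)} = z \left(-5 - 3\right) \left(-7\right) = z \left(-8\right) \left(-7\right) = - 8 z \left(-7\right) = 56 z$)
$W = - \frac{374995}{4}$ ($W = -93747 + 56 \frac{1}{2 \left(-16\right)} = -93747 + 56 \cdot \frac{1}{2} \left(- \frac{1}{16}\right) = -93747 + 56 \left(- \frac{1}{32}\right) = -93747 - \frac{7}{4} = - \frac{374995}{4} \approx -93749.0$)
$\sqrt{372653 + W} = \sqrt{372653 - \frac{374995}{4}} = \sqrt{\frac{1115617}{4}} = \frac{\sqrt{1115617}}{2}$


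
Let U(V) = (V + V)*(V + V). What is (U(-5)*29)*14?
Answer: 40600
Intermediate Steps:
U(V) = 4*V² (U(V) = (2*V)*(2*V) = 4*V²)
(U(-5)*29)*14 = ((4*(-5)²)*29)*14 = ((4*25)*29)*14 = (100*29)*14 = 2900*14 = 40600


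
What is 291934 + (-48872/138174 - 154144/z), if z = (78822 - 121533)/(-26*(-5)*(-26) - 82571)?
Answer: -260345507298/14254951 ≈ -18264.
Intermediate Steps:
z = 1857/3737 (z = -42711/(130*(-26) - 82571) = -42711/(-3380 - 82571) = -42711/(-85951) = -42711*(-1/85951) = 1857/3737 ≈ 0.49692)
291934 + (-48872/138174 - 154144/z) = 291934 + (-48872/138174 - 154144/1857/3737) = 291934 + (-48872*1/138174 - 154144*3737/1857) = 291934 + (-24436/69087 - 576036128/1857) = 291934 - 4421850372532/14254951 = -260345507298/14254951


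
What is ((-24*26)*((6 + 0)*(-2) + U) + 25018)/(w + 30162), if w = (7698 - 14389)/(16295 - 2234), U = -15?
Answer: 588677826/424101191 ≈ 1.3881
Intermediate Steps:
w = -6691/14061 ≈ -0.47586
((-24*26)*((6 + 0)*(-2) + U) + 25018)/(w + 30162) = ((-24*26)*((6 + 0)*(-2) - 15) + 25018)/(-6691/14061 + 30162) = (-624*(6*(-2) - 15) + 25018)/(424101191/14061) = (-624*(-12 - 15) + 25018)*(14061/424101191) = (-624*(-27) + 25018)*(14061/424101191) = (16848 + 25018)*(14061/424101191) = 41866*(14061/424101191) = 588677826/424101191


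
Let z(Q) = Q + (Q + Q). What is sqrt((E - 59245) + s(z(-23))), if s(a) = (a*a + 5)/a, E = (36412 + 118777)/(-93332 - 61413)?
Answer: 4*I*sqrt(422645778807428505)/10677405 ≈ 243.55*I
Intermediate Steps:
z(Q) = 3*Q (z(Q) = Q + 2*Q = 3*Q)
E = -155189/154745 (E = 155189/(-154745) = 155189*(-1/154745) = -155189/154745 ≈ -1.0029)
s(a) = (5 + a**2)/a (s(a) = (a**2 + 5)/a = (5 + a**2)/a)
sqrt((E - 59245) + s(z(-23))) = sqrt((-155189/154745 - 59245) + (3*(-23) + 5/((3*(-23))))) = sqrt(-9168022714/154745 + (-69 + 5/(-69))) = sqrt(-9168022714/154745 + (-69 + 5*(-1/69))) = sqrt(-9168022714/154745 + (-69 - 5/69)) = sqrt(-9168022714/154745 - 4766/69) = sqrt(-633331081936/10677405) = 4*I*sqrt(422645778807428505)/10677405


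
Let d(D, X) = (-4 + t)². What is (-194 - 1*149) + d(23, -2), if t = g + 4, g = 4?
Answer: -327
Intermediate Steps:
t = 8 (t = 4 + 4 = 8)
d(D, X) = 16 (d(D, X) = (-4 + 8)² = 4² = 16)
(-194 - 1*149) + d(23, -2) = (-194 - 1*149) + 16 = (-194 - 149) + 16 = -343 + 16 = -327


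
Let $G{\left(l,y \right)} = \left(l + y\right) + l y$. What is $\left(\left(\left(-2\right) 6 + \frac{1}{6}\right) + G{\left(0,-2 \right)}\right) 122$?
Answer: $- \frac{5063}{3} \approx -1687.7$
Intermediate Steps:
$G{\left(l,y \right)} = l + y + l y$
$\left(\left(\left(-2\right) 6 + \frac{1}{6}\right) + G{\left(0,-2 \right)}\right) 122 = \left(\left(\left(-2\right) 6 + \frac{1}{6}\right) + \left(0 - 2 + 0 \left(-2\right)\right)\right) 122 = \left(\left(-12 + \frac{1}{6}\right) + \left(0 - 2 + 0\right)\right) 122 = \left(- \frac{71}{6} - 2\right) 122 = \left(- \frac{83}{6}\right) 122 = - \frac{5063}{3}$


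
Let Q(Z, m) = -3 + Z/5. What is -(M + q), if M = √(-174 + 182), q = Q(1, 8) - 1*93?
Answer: 479/5 - 2*√2 ≈ 92.972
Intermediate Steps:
Q(Z, m) = -3 + Z/5
q = -479/5 (q = (-3 + (⅕)*1) - 1*93 = (-3 + ⅕) - 93 = -14/5 - 93 = -479/5 ≈ -95.800)
M = 2*√2 (M = √8 = 2*√2 ≈ 2.8284)
-(M + q) = -(2*√2 - 479/5) = -(-479/5 + 2*√2) = 479/5 - 2*√2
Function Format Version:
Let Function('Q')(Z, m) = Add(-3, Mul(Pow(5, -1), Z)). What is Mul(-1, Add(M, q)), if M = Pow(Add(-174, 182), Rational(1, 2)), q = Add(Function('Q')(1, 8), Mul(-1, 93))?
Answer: Add(Rational(479, 5), Mul(-2, Pow(2, Rational(1, 2)))) ≈ 92.972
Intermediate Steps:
Function('Q')(Z, m) = Add(-3, Mul(Rational(1, 5), Z))
q = Rational(-479, 5) (q = Add(Add(-3, Mul(Rational(1, 5), 1)), Mul(-1, 93)) = Add(Add(-3, Rational(1, 5)), -93) = Add(Rational(-14, 5), -93) = Rational(-479, 5) ≈ -95.800)
M = Mul(2, Pow(2, Rational(1, 2))) (M = Pow(8, Rational(1, 2)) = Mul(2, Pow(2, Rational(1, 2))) ≈ 2.8284)
Mul(-1, Add(M, q)) = Mul(-1, Add(Mul(2, Pow(2, Rational(1, 2))), Rational(-479, 5))) = Mul(-1, Add(Rational(-479, 5), Mul(2, Pow(2, Rational(1, 2))))) = Add(Rational(479, 5), Mul(-2, Pow(2, Rational(1, 2))))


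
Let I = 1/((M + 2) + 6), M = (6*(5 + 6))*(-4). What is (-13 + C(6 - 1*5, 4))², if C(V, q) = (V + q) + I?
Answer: 4198401/65536 ≈ 64.063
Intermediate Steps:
M = -264 (M = (6*11)*(-4) = 66*(-4) = -264)
I = -1/256 (I = 1/((-264 + 2) + 6) = 1/(-262 + 6) = 1/(-256) = -1/256 ≈ -0.0039063)
C(V, q) = -1/256 + V + q (C(V, q) = (V + q) - 1/256 = -1/256 + V + q)
(-13 + C(6 - 1*5, 4))² = (-13 + (-1/256 + (6 - 1*5) + 4))² = (-13 + (-1/256 + (6 - 5) + 4))² = (-13 + (-1/256 + 1 + 4))² = (-13 + 1279/256)² = (-2049/256)² = 4198401/65536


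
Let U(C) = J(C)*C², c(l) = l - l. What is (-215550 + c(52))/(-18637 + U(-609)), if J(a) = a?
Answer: 107775/112942583 ≈ 0.00095425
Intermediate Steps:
c(l) = 0
U(C) = C³ (U(C) = C*C² = C³)
(-215550 + c(52))/(-18637 + U(-609)) = (-215550 + 0)/(-18637 + (-609)³) = -215550/(-18637 - 225866529) = -215550/(-225885166) = -215550*(-1/225885166) = 107775/112942583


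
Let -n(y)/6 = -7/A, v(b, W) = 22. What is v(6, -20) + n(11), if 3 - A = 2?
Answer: 64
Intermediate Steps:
A = 1 (A = 3 - 1*2 = 3 - 2 = 1)
n(y) = 42 (n(y) = -(-42)/1 = -(-42) = -6*(-7) = 42)
v(6, -20) + n(11) = 22 + 42 = 64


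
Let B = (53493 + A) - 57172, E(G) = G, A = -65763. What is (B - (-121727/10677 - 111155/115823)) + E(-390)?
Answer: -86341910497016/1236642171 ≈ -69820.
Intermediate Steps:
B = -69442 (B = (53493 - 65763) - 57172 = -12270 - 57172 = -69442)
(B - (-121727/10677 - 111155/115823)) + E(-390) = (-69442 - (-121727/10677 - 111155/115823)) - 390 = (-69442 - 1*(-15285588256/1236642171)) - 390 = (-69442 + 15285588256/1236642171) - 390 = -85859620050326/1236642171 - 390 = -86341910497016/1236642171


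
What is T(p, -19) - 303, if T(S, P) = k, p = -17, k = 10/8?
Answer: -1207/4 ≈ -301.75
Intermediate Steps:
k = 5/4 (k = 10*(⅛) = 5/4 ≈ 1.2500)
T(S, P) = 5/4
T(p, -19) - 303 = 5/4 - 303 = -1207/4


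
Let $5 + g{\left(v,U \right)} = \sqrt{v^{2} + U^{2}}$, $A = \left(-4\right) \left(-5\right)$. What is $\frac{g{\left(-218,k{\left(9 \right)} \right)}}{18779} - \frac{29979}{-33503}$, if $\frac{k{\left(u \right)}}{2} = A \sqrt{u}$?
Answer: $\frac{562808126}{629152837} + \frac{2 \sqrt{15481}}{18779} \approx 0.9078$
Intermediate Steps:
$A = 20$
$k{\left(u \right)} = 40 \sqrt{u}$ ($k{\left(u \right)} = 2 \cdot 20 \sqrt{u} = 40 \sqrt{u}$)
$g{\left(v,U \right)} = -5 + \sqrt{U^{2} + v^{2}}$ ($g{\left(v,U \right)} = -5 + \sqrt{v^{2} + U^{2}} = -5 + \sqrt{U^{2} + v^{2}}$)
$\frac{g{\left(-218,k{\left(9 \right)} \right)}}{18779} - \frac{29979}{-33503} = \frac{-5 + \sqrt{\left(40 \sqrt{9}\right)^{2} + \left(-218\right)^{2}}}{18779} - \frac{29979}{-33503} = \left(-5 + \sqrt{\left(40 \cdot 3\right)^{2} + 47524}\right) \frac{1}{18779} - - \frac{29979}{33503} = \left(-5 + \sqrt{120^{2} + 47524}\right) \frac{1}{18779} + \frac{29979}{33503} = \left(-5 + \sqrt{14400 + 47524}\right) \frac{1}{18779} + \frac{29979}{33503} = \left(-5 + \sqrt{61924}\right) \frac{1}{18779} + \frac{29979}{33503} = \left(-5 + 2 \sqrt{15481}\right) \frac{1}{18779} + \frac{29979}{33503} = \left(- \frac{5}{18779} + \frac{2 \sqrt{15481}}{18779}\right) + \frac{29979}{33503} = \frac{562808126}{629152837} + \frac{2 \sqrt{15481}}{18779}$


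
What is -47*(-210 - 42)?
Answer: 11844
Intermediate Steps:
-47*(-210 - 42) = -47*(-252) = 11844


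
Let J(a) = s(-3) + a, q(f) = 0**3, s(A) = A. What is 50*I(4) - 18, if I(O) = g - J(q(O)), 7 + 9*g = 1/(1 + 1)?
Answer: 863/9 ≈ 95.889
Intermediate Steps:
q(f) = 0
J(a) = -3 + a
g = -13/18 (g = -7/9 + 1/(9*(1 + 1)) = -7/9 + (1/9)/2 = -7/9 + (1/9)*(1/2) = -7/9 + 1/18 = -13/18 ≈ -0.72222)
I(O) = 41/18 (I(O) = -13/18 - (-3 + 0) = -13/18 - 1*(-3) = -13/18 + 3 = 41/18)
50*I(4) - 18 = 50*(41/18) - 18 = 1025/9 - 18 = 863/9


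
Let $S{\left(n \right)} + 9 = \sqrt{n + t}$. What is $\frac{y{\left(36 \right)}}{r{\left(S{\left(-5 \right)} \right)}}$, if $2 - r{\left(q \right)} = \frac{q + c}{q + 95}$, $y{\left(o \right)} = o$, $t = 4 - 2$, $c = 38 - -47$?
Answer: $\frac{99108}{3073} + \frac{120 i \sqrt{3}}{3073} \approx 32.251 + 0.067636 i$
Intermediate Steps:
$c = 85$ ($c = 38 + 47 = 85$)
$t = 2$ ($t = 4 - 2 = 2$)
$S{\left(n \right)} = -9 + \sqrt{2 + n}$ ($S{\left(n \right)} = -9 + \sqrt{n + 2} = -9 + \sqrt{2 + n}$)
$r{\left(q \right)} = 2 - \frac{85 + q}{95 + q}$ ($r{\left(q \right)} = 2 - \frac{q + 85}{q + 95} = 2 - \frac{85 + q}{95 + q}$)
$\frac{y{\left(36 \right)}}{r{\left(S{\left(-5 \right)} \right)}} = \frac{36}{\frac{1}{95 - \left(9 - \sqrt{2 - 5}\right)} \left(105 - \left(9 - \sqrt{2 - 5}\right)\right)} = \frac{36}{\frac{1}{95 - \left(9 - \sqrt{-3}\right)} \left(105 - \left(9 - \sqrt{-3}\right)\right)} = \frac{36}{\frac{1}{95 - \left(9 - i \sqrt{3}\right)} \left(105 - \left(9 - i \sqrt{3}\right)\right)} = \frac{36}{\frac{1}{86 + i \sqrt{3}} \left(96 + i \sqrt{3}\right)} = 36 \frac{86 + i \sqrt{3}}{96 + i \sqrt{3}} = \frac{36 \left(86 + i \sqrt{3}\right)}{96 + i \sqrt{3}}$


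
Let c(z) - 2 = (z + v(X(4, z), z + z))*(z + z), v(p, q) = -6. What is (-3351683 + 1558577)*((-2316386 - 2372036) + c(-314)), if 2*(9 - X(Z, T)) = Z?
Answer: 8046491450760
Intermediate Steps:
X(Z, T) = 9 - Z/2
c(z) = 2 + 2*z*(-6 + z) (c(z) = 2 + (z - 6)*(z + z) = 2 + (-6 + z)*(2*z) = 2 + 2*z*(-6 + z))
(-3351683 + 1558577)*((-2316386 - 2372036) + c(-314)) = (-3351683 + 1558577)*((-2316386 - 2372036) + (2 - 12*(-314) + 2*(-314)²)) = -1793106*(-4688422 + (2 + 3768 + 2*98596)) = -1793106*(-4688422 + (2 + 3768 + 197192)) = -1793106*(-4688422 + 200962) = -1793106*(-4487460) = 8046491450760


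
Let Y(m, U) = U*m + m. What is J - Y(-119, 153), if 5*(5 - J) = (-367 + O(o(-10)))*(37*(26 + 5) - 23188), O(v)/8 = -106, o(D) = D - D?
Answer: -5337632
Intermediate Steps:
o(D) = 0
O(v) = -848 (O(v) = 8*(-106) = -848)
Y(m, U) = m + U*m
J = -5355958 (J = 5 - (-367 - 848)*(37*(26 + 5) - 23188)/5 = 5 - (-243)*(37*31 - 23188) = 5 - (-243)*(1147 - 23188) = 5 - (-243)*(-22041) = 5 - ⅕*26779815 = 5 - 5355963 = -5355958)
J - Y(-119, 153) = -5355958 - (-119)*(1 + 153) = -5355958 - (-119)*154 = -5355958 - 1*(-18326) = -5355958 + 18326 = -5337632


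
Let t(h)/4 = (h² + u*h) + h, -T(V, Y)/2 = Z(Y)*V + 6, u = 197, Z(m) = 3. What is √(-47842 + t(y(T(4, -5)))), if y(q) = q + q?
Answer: I*√84130 ≈ 290.05*I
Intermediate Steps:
T(V, Y) = -12 - 6*V (T(V, Y) = -2*(3*V + 6) = -2*(6 + 3*V) = -12 - 6*V)
y(q) = 2*q
t(h) = 4*h² + 792*h (t(h) = 4*((h² + 197*h) + h) = 4*(h² + 198*h) = 4*h² + 792*h)
√(-47842 + t(y(T(4, -5)))) = √(-47842 + 4*(2*(-12 - 6*4))*(198 + 2*(-12 - 6*4))) = √(-47842 + 4*(2*(-12 - 24))*(198 + 2*(-12 - 24))) = √(-47842 + 4*(2*(-36))*(198 + 2*(-36))) = √(-47842 + 4*(-72)*(198 - 72)) = √(-47842 + 4*(-72)*126) = √(-47842 - 36288) = √(-84130) = I*√84130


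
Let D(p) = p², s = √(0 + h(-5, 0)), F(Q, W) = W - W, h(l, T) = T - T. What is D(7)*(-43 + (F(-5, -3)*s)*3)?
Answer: -2107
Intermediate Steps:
h(l, T) = 0
F(Q, W) = 0
s = 0 (s = √(0 + 0) = √0 = 0)
D(7)*(-43 + (F(-5, -3)*s)*3) = 7²*(-43 + (0*0)*3) = 49*(-43 + 0*3) = 49*(-43 + 0) = 49*(-43) = -2107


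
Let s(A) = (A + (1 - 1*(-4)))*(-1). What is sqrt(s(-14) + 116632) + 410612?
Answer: 410612 + sqrt(116641) ≈ 4.1095e+5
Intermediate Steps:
s(A) = -5 - A (s(A) = (A + (1 + 4))*(-1) = (A + 5)*(-1) = (5 + A)*(-1) = -5 - A)
sqrt(s(-14) + 116632) + 410612 = sqrt((-5 - 1*(-14)) + 116632) + 410612 = sqrt((-5 + 14) + 116632) + 410612 = sqrt(9 + 116632) + 410612 = sqrt(116641) + 410612 = 410612 + sqrt(116641)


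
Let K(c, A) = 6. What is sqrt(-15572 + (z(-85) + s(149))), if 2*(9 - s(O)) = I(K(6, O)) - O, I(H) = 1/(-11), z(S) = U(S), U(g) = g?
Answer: 2*I*sqrt(471097)/11 ≈ 124.79*I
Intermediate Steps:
z(S) = S
I(H) = -1/11
s(O) = 199/22 + O/2 (s(O) = 9 - (-1/11 - O)/2 = 9 + (1/22 + O/2) = 199/22 + O/2)
sqrt(-15572 + (z(-85) + s(149))) = sqrt(-15572 + (-85 + (199/22 + (1/2)*149))) = sqrt(-15572 + (-85 + (199/22 + 149/2))) = sqrt(-15572 + (-85 + 919/11)) = sqrt(-15572 - 16/11) = sqrt(-171308/11) = 2*I*sqrt(471097)/11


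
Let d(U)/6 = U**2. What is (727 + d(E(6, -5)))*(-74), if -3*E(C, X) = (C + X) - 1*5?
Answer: -163762/3 ≈ -54587.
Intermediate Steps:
E(C, X) = 5/3 - C/3 - X/3 (E(C, X) = -((C + X) - 1*5)/3 = -((C + X) - 5)/3 = -(-5 + C + X)/3 = 5/3 - C/3 - X/3)
d(U) = 6*U**2
(727 + d(E(6, -5)))*(-74) = (727 + 6*(5/3 - 1/3*6 - 1/3*(-5))**2)*(-74) = (727 + 6*(5/3 - 2 + 5/3)**2)*(-74) = (727 + 6*(4/3)**2)*(-74) = (727 + 6*(16/9))*(-74) = (727 + 32/3)*(-74) = (2213/3)*(-74) = -163762/3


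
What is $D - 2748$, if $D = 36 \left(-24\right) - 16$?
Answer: $-3628$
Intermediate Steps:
$D = -880$ ($D = -864 - 16 = -880$)
$D - 2748 = -880 - 2748 = -3628$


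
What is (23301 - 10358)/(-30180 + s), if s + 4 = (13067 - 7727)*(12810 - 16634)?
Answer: -12943/20450344 ≈ -0.00063290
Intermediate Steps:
s = -20420164 (s = -4 + (13067 - 7727)*(12810 - 16634) = -4 + 5340*(-3824) = -4 - 20420160 = -20420164)
(23301 - 10358)/(-30180 + s) = (23301 - 10358)/(-30180 - 20420164) = 12943/(-20450344) = 12943*(-1/20450344) = -12943/20450344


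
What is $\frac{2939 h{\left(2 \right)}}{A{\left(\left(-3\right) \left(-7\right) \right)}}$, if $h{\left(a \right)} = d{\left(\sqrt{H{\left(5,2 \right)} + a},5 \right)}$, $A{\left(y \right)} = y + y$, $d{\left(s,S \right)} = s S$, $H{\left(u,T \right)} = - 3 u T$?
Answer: $\frac{14695 i \sqrt{7}}{21} \approx 1851.4 i$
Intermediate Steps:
$H{\left(u,T \right)} = - 3 T u$
$d{\left(s,S \right)} = S s$
$A{\left(y \right)} = 2 y$
$h{\left(a \right)} = 5 \sqrt{-30 + a}$ ($h{\left(a \right)} = 5 \sqrt{\left(-3\right) 2 \cdot 5 + a} = 5 \sqrt{-30 + a}$)
$\frac{2939 h{\left(2 \right)}}{A{\left(\left(-3\right) \left(-7\right) \right)}} = \frac{2939 \cdot 5 \sqrt{-30 + 2}}{2 \left(\left(-3\right) \left(-7\right)\right)} = \frac{2939 \cdot 5 \sqrt{-28}}{2 \cdot 21} = \frac{2939 \cdot 5 \cdot 2 i \sqrt{7}}{42} = 2939 \cdot 10 i \sqrt{7} \cdot \frac{1}{42} = 29390 i \sqrt{7} \cdot \frac{1}{42} = \frac{14695 i \sqrt{7}}{21}$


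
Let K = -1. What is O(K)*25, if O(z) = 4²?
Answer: 400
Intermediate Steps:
O(z) = 16
O(K)*25 = 16*25 = 400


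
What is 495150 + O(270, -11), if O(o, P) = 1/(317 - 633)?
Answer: 156467399/316 ≈ 4.9515e+5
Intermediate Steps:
O(o, P) = -1/316 (O(o, P) = 1/(-316) = -1/316)
495150 + O(270, -11) = 495150 - 1/316 = 156467399/316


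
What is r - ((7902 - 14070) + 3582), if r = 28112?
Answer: 30698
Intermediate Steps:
r - ((7902 - 14070) + 3582) = 28112 - ((7902 - 14070) + 3582) = 28112 - (-6168 + 3582) = 28112 - 1*(-2586) = 28112 + 2586 = 30698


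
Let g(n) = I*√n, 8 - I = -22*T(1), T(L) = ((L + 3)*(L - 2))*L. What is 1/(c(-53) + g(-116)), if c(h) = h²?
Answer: 2809/8632881 + 160*I*√29/8632881 ≈ 0.00032538 + 9.9808e-5*I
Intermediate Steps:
T(L) = L*(-2 + L)*(3 + L) (T(L) = ((3 + L)*(-2 + L))*L = ((-2 + L)*(3 + L))*L = L*(-2 + L)*(3 + L))
I = -80 (I = 8 - (-22)*1*(-6 + 1 + 1²) = 8 - (-22)*1*(-6 + 1 + 1) = 8 - (-22)*1*(-4) = 8 - (-22)*(-4) = 8 - 1*88 = 8 - 88 = -80)
g(n) = -80*√n
1/(c(-53) + g(-116)) = 1/((-53)² - 160*I*√29) = 1/(2809 - 160*I*√29)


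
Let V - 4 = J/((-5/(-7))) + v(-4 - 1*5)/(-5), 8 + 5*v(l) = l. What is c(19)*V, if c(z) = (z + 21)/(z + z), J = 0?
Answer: 468/95 ≈ 4.9263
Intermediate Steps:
v(l) = -8/5 + l/5
c(z) = (21 + z)/(2*z) (c(z) = (21 + z)/((2*z)) = (21 + z)*(1/(2*z)) = (21 + z)/(2*z))
V = 117/25 (V = 4 + (0/((-5/(-7))) + (-8/5 + (-4 - 1*5)/5)/(-5)) = 4 + (0/((-5*(-⅐))) + (-8/5 + (-4 - 5)/5)*(-⅕)) = 4 + (0/(5/7) + (-8/5 + (⅕)*(-9))*(-⅕)) = 4 + (0*(7/5) + (-8/5 - 9/5)*(-⅕)) = 4 + (0 - 17/5*(-⅕)) = 4 + (0 + 17/25) = 4 + 17/25 = 117/25 ≈ 4.6800)
c(19)*V = ((½)*(21 + 19)/19)*(117/25) = ((½)*(1/19)*40)*(117/25) = (20/19)*(117/25) = 468/95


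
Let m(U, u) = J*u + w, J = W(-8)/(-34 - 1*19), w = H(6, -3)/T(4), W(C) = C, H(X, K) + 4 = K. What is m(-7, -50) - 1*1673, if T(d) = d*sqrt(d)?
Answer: -712923/424 ≈ -1681.4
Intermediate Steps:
H(X, K) = -4 + K
T(d) = d**(3/2)
w = -7/8 (w = (-4 - 3)/(4**(3/2)) = -7/8 ≈ -0.87500)
J = 8/53 (J = -8/(-34 - 1*19) = -8/(-34 - 19) = -8/(-53) = -8*(-1/53) = 8/53 ≈ 0.15094)
m(U, u) = -7/8 + 8*u/53 (m(U, u) = 8*u/53 - 7/8 = -7/8 + 8*u/53)
m(-7, -50) - 1*1673 = (-7/8 + (8/53)*(-50)) - 1*1673 = (-7/8 - 400/53) - 1673 = -3571/424 - 1673 = -712923/424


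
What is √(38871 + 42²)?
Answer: 3*√4515 ≈ 201.58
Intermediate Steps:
√(38871 + 42²) = √(38871 + 1764) = √40635 = 3*√4515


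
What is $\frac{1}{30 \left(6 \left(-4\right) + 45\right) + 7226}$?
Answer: $\frac{1}{7856} \approx 0.00012729$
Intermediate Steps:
$\frac{1}{30 \left(6 \left(-4\right) + 45\right) + 7226} = \frac{1}{30 \left(-24 + 45\right) + 7226} = \frac{1}{30 \cdot 21 + 7226} = \frac{1}{630 + 7226} = \frac{1}{7856}$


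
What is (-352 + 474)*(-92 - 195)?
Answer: -35014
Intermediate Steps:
(-352 + 474)*(-92 - 195) = 122*(-287) = -35014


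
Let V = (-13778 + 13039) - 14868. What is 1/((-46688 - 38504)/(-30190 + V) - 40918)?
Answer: -45797/1873836454 ≈ -2.4440e-5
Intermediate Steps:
V = -15607 (V = -739 - 14868 = -15607)
1/((-46688 - 38504)/(-30190 + V) - 40918) = 1/((-46688 - 38504)/(-30190 - 15607) - 40918) = 1/(-85192/(-45797) - 40918) = 1/(-85192*(-1/45797) - 40918) = 1/(85192/45797 - 40918) = 1/(-1873836454/45797) = -45797/1873836454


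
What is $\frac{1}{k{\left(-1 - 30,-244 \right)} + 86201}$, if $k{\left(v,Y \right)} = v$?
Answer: $\frac{1}{86170} \approx 1.1605 \cdot 10^{-5}$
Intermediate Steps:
$\frac{1}{k{\left(-1 - 30,-244 \right)} + 86201} = \frac{1}{\left(-1 - 30\right) + 86201} = \frac{1}{-31 + 86201} = \frac{1}{86170}$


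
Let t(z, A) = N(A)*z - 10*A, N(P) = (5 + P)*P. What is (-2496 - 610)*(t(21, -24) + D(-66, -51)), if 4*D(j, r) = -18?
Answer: -30474519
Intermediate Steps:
N(P) = P*(5 + P)
D(j, r) = -9/2 (D(j, r) = (¼)*(-18) = -9/2)
t(z, A) = -10*A + A*z*(5 + A) (t(z, A) = (A*(5 + A))*z - 10*A = A*z*(5 + A) - 10*A = -10*A + A*z*(5 + A))
(-2496 - 610)*(t(21, -24) + D(-66, -51)) = (-2496 - 610)*(-24*(-10 + 21*(5 - 24)) - 9/2) = -3106*(-24*(-10 + 21*(-19)) - 9/2) = -3106*(-24*(-10 - 399) - 9/2) = -3106*(-24*(-409) - 9/2) = -3106*(9816 - 9/2) = -3106*19623/2 = -30474519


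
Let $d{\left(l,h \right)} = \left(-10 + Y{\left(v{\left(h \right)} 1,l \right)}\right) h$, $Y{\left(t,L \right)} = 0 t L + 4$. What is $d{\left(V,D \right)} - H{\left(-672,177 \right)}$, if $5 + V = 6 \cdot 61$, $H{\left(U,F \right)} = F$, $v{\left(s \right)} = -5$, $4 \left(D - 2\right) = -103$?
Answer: $- \frac{69}{2} \approx -34.5$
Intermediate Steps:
$D = - \frac{95}{4}$ ($D = 2 + \frac{1}{4} \left(-103\right) = 2 - \frac{103}{4} = - \frac{95}{4} \approx -23.75$)
$Y{\left(t,L \right)} = 4$ ($Y{\left(t,L \right)} = 0 L + 4 = 0 + 4 = 4$)
$V = 361$ ($V = -5 + 6 \cdot 61 = -5 + 366 = 361$)
$d{\left(l,h \right)} = - 6 h$ ($d{\left(l,h \right)} = \left(-10 + 4\right) h = - 6 h$)
$d{\left(V,D \right)} - H{\left(-672,177 \right)} = \left(-6\right) \left(- \frac{95}{4}\right) - 177 = \frac{285}{2} - 177 = - \frac{69}{2}$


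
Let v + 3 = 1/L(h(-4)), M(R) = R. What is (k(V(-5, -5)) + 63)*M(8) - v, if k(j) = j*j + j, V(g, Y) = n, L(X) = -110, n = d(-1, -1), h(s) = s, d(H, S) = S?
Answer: 55771/110 ≈ 507.01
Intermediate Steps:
n = -1
V(g, Y) = -1
k(j) = j + j² (k(j) = j² + j = j + j²)
v = -331/110 (v = -3 + 1/(-110) = -3 - 1/110 = -331/110 ≈ -3.0091)
(k(V(-5, -5)) + 63)*M(8) - v = (-(1 - 1) + 63)*8 - 1*(-331/110) = (-1*0 + 63)*8 + 331/110 = (0 + 63)*8 + 331/110 = 63*8 + 331/110 = 504 + 331/110 = 55771/110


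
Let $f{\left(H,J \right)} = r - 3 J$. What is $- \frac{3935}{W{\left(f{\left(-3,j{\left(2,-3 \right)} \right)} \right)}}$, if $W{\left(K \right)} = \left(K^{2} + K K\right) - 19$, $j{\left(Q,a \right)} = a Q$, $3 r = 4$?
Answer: $- \frac{35415}{6557} \approx -5.4011$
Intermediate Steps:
$r = \frac{4}{3}$ ($r = \frac{1}{3} \cdot 4 = \frac{4}{3} \approx 1.3333$)
$j{\left(Q,a \right)} = Q a$
$f{\left(H,J \right)} = \frac{4}{3} - 3 J$
$W{\left(K \right)} = -19 + 2 K^{2}$ ($W{\left(K \right)} = \left(K^{2} + K^{2}\right) - 19 = 2 K^{2} - 19 = -19 + 2 K^{2}$)
$- \frac{3935}{W{\left(f{\left(-3,j{\left(2,-3 \right)} \right)} \right)}} = - \frac{3935}{-19 + 2 \left(\frac{4}{3} - 3 \cdot 2 \left(-3\right)\right)^{2}} = - \frac{3935}{-19 + 2 \left(\frac{4}{3} - -18\right)^{2}} = - \frac{3935}{-19 + 2 \left(\frac{4}{3} + 18\right)^{2}} = - \frac{3935}{-19 + 2 \left(\frac{58}{3}\right)^{2}} = - \frac{3935}{-19 + 2 \cdot \frac{3364}{9}} = - \frac{3935}{-19 + \frac{6728}{9}} = - \frac{3935}{\frac{6557}{9}} = \left(-3935\right) \frac{9}{6557} = - \frac{35415}{6557}$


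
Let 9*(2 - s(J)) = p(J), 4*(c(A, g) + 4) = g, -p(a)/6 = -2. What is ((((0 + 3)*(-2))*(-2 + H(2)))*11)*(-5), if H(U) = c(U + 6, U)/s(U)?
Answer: -4785/2 ≈ -2392.5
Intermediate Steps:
p(a) = 12 (p(a) = -6*(-2) = 12)
c(A, g) = -4 + g/4
s(J) = ⅔ (s(J) = 2 - ⅑*12 = 2 - 4/3 = ⅔)
H(U) = -6 + 3*U/8 (H(U) = (-4 + U/4)/(⅔) = (-4 + U/4)*(3/2) = -6 + 3*U/8)
((((0 + 3)*(-2))*(-2 + H(2)))*11)*(-5) = ((((0 + 3)*(-2))*(-2 + (-6 + (3/8)*2)))*11)*(-5) = (((3*(-2))*(-2 + (-6 + ¾)))*11)*(-5) = (-6*(-2 - 21/4)*11)*(-5) = (-6*(-29/4)*11)*(-5) = ((87/2)*11)*(-5) = (957/2)*(-5) = -4785/2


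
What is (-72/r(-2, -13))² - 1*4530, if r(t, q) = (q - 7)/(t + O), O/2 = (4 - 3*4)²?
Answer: 5030574/25 ≈ 2.0122e+5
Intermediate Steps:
O = 128 (O = 2*(4 - 3*4)² = 2*(4 - 12)² = 2*(-8)² = 2*64 = 128)
r(t, q) = (-7 + q)/(128 + t) (r(t, q) = (q - 7)/(t + 128) = (-7 + q)/(128 + t))
(-72/r(-2, -13))² - 1*4530 = (-72*(128 - 2)/(-7 - 13))² - 1*4530 = (-72/(-20/126))² - 4530 = (-72/((1/126)*(-20)))² - 4530 = (-72/(-10/63))² - 4530 = (-72*(-63/10))² - 4530 = (2268/5)² - 4530 = 5143824/25 - 4530 = 5030574/25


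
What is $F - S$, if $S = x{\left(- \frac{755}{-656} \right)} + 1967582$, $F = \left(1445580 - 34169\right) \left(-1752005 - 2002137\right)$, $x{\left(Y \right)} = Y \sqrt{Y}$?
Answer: $-5298639281944 - \frac{755 \sqrt{30955}}{107584} \approx -5.2986 \cdot 10^{12}$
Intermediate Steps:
$x{\left(Y \right)} = Y^{\frac{3}{2}}$
$F = -5298637314362$ ($F = 1411411 \left(-3754142\right) = -5298637314362$)
$S = 1967582 + \frac{755 \sqrt{30955}}{107584}$ ($S = \left(- \frac{755}{-656}\right)^{\frac{3}{2}} + 1967582 = \left(\left(-755\right) \left(- \frac{1}{656}\right)\right)^{\frac{3}{2}} + 1967582 = \left(\frac{755}{656}\right)^{\frac{3}{2}} + 1967582 = \frac{755 \sqrt{30955}}{107584} + 1967582 = 1967582 + \frac{755 \sqrt{30955}}{107584} \approx 1.9676 \cdot 10^{6}$)
$F - S = -5298637314362 - \left(1967582 + \frac{755 \sqrt{30955}}{107584}\right) = -5298639281944 - \frac{755 \sqrt{30955}}{107584}$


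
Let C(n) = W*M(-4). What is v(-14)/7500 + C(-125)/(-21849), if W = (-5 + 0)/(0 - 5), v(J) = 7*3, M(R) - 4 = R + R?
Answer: 162943/54622500 ≈ 0.0029831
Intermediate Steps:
M(R) = 4 + 2*R (M(R) = 4 + (R + R) = 4 + 2*R)
v(J) = 21
W = 1 (W = -5/(-5) = -5*(-⅕) = 1)
C(n) = -4 (C(n) = 1*(4 + 2*(-4)) = 1*(4 - 8) = 1*(-4) = -4)
v(-14)/7500 + C(-125)/(-21849) = 21/7500 - 4/(-21849) = 21*(1/7500) - 4*(-1/21849) = 7/2500 + 4/21849 = 162943/54622500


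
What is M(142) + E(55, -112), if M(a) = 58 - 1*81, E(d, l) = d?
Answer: 32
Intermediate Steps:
M(a) = -23 (M(a) = 58 - 81 = -23)
M(142) + E(55, -112) = -23 + 55 = 32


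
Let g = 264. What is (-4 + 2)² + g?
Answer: 268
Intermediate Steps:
(-4 + 2)² + g = (-4 + 2)² + 264 = (-2)² + 264 = 4 + 264 = 268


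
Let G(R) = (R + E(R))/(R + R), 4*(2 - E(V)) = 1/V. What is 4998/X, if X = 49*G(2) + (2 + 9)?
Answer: 159936/1871 ≈ 85.482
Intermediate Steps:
E(V) = 2 - 1/(4*V)
G(R) = (2 + R - 1/(4*R))/(2*R) (G(R) = (R + (2 - 1/(4*R)))/(R + R) = (2 + R - 1/(4*R))/((2*R)) = (2 + R - 1/(4*R))*(1/(2*R)) = (2 + R - 1/(4*R))/(2*R))
X = 1871/32 (X = 49*((-⅛ + 2 + (½)*2²)/2²) + (2 + 9) = 49*((-⅛ + 2 + (½)*4)/4) + 11 = 49*((-⅛ + 2 + 2)/4) + 11 = 49*((¼)*(31/8)) + 11 = 49*(31/32) + 11 = 1519/32 + 11 = 1871/32 ≈ 58.469)
4998/X = 4998/(1871/32) = 4998*(32/1871) = 159936/1871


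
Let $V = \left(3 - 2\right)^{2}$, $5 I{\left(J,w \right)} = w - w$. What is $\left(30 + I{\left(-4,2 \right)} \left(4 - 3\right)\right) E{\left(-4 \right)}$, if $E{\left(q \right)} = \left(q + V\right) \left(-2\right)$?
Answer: $180$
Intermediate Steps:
$I{\left(J,w \right)} = 0$ ($I{\left(J,w \right)} = \frac{w - w}{5} = \frac{1}{5} \cdot 0 = 0$)
$V = 1$ ($V = 1^{2} = 1$)
$E{\left(q \right)} = -2 - 2 q$ ($E{\left(q \right)} = \left(q + 1\right) \left(-2\right) = \left(1 + q\right) \left(-2\right) = -2 - 2 q$)
$\left(30 + I{\left(-4,2 \right)} \left(4 - 3\right)\right) E{\left(-4 \right)} = \left(30 + 0 \left(4 - 3\right)\right) \left(-2 - -8\right) = \left(30 + 0 \cdot 1\right) \left(-2 + 8\right) = \left(30 + 0\right) 6 = 30 \cdot 6 = 180$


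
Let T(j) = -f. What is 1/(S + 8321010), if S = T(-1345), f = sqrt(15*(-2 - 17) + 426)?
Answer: 2773670/23079735806653 + sqrt(141)/69239207419959 ≈ 1.2018e-7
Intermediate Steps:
f = sqrt(141) (f = sqrt(15*(-19) + 426) = sqrt(-285 + 426) = sqrt(141) ≈ 11.874)
T(j) = -sqrt(141)
S = -sqrt(141) ≈ -11.874
1/(S + 8321010) = 1/(-sqrt(141) + 8321010) = 1/(8321010 - sqrt(141))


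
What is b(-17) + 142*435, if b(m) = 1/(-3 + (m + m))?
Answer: 2285489/37 ≈ 61770.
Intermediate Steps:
b(m) = 1/(-3 + 2*m)
b(-17) + 142*435 = 1/(-3 + 2*(-17)) + 142*435 = 1/(-3 - 34) + 61770 = 1/(-37) + 61770 = -1/37 + 61770 = 2285489/37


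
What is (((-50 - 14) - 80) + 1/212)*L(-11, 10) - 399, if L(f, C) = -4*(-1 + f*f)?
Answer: 3642093/53 ≈ 68719.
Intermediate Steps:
L(f, C) = 4 - 4*f² (L(f, C) = -4*(-1 + f²) = 4 - 4*f²)
(((-50 - 14) - 80) + 1/212)*L(-11, 10) - 399 = (((-50 - 14) - 80) + 1/212)*(4 - 4*(-11)²) - 399 = ((-64 - 80) + 1/212)*(4 - 4*121) - 399 = (-144 + 1/212)*(4 - 484) - 399 = -30527/212*(-480) - 399 = 3663240/53 - 399 = 3642093/53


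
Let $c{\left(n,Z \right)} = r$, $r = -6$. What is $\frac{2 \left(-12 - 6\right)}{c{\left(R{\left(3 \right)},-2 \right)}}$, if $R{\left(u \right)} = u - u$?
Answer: $6$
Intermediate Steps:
$R{\left(u \right)} = 0$
$c{\left(n,Z \right)} = -6$
$\frac{2 \left(-12 - 6\right)}{c{\left(R{\left(3 \right)},-2 \right)}} = \frac{2 \left(-12 - 6\right)}{-6} = 2 \left(-18\right) \left(- \frac{1}{6}\right) = \left(-36\right) \left(- \frac{1}{6}\right) = 6$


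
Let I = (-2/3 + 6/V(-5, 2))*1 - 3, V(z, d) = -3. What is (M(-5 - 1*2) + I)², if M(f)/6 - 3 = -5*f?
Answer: 444889/9 ≈ 49432.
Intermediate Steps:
M(f) = 18 - 30*f (M(f) = 18 + 6*(-5*f) = 18 - 30*f)
I = -17/3 (I = (-2/3 + 6/(-3))*1 - 3 = (-2*⅓ + 6*(-⅓))*1 - 3 = (-⅔ - 2)*1 - 3 = -8/3*1 - 3 = -8/3 - 3 = -17/3 ≈ -5.6667)
(M(-5 - 1*2) + I)² = ((18 - 30*(-5 - 1*2)) - 17/3)² = ((18 - 30*(-5 - 2)) - 17/3)² = ((18 - 30*(-7)) - 17/3)² = ((18 + 210) - 17/3)² = (228 - 17/3)² = (667/3)² = 444889/9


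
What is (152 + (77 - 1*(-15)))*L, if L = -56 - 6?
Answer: -15128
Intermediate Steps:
L = -62
(152 + (77 - 1*(-15)))*L = (152 + (77 - 1*(-15)))*(-62) = (152 + (77 + 15))*(-62) = (152 + 92)*(-62) = 244*(-62) = -15128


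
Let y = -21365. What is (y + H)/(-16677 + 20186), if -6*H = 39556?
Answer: -83873/10527 ≈ -7.9674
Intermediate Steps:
H = -19778/3 (H = -⅙*39556 = -19778/3 ≈ -6592.7)
(y + H)/(-16677 + 20186) = (-21365 - 19778/3)/(-16677 + 20186) = -83873/3/3509 = -83873/3*1/3509 = -83873/10527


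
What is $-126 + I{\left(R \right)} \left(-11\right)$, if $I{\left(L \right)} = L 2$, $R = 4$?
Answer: $-214$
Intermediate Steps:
$I{\left(L \right)} = 2 L$
$-126 + I{\left(R \right)} \left(-11\right) = -126 + 2 \cdot 4 \left(-11\right) = -126 + 8 \left(-11\right) = -126 - 88 = -214$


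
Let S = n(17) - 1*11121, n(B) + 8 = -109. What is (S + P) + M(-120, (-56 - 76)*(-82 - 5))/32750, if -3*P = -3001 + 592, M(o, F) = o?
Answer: -34174637/3275 ≈ -10435.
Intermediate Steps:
n(B) = -117 (n(B) = -8 - 109 = -117)
S = -11238 (S = -117 - 1*11121 = -117 - 11121 = -11238)
P = 803 (P = -(-3001 + 592)/3 = -⅓*(-2409) = 803)
(S + P) + M(-120, (-56 - 76)*(-82 - 5))/32750 = (-11238 + 803) - 120/32750 = -10435 - 120*1/32750 = -10435 - 12/3275 = -34174637/3275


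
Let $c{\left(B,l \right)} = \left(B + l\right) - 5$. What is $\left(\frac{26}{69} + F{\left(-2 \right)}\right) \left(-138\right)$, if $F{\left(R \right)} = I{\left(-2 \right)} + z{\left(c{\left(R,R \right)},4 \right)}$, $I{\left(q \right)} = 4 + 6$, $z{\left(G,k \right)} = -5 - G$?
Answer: $-1984$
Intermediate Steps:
$c{\left(B,l \right)} = -5 + B + l$
$I{\left(q \right)} = 10$
$F{\left(R \right)} = 10 - 2 R$
$\left(\frac{26}{69} + F{\left(-2 \right)}\right) \left(-138\right) = \left(\frac{26}{69} + \left(10 - -4\right)\right) \left(-138\right) = \left(26 \cdot \frac{1}{69} + \left(10 + 4\right)\right) \left(-138\right) = \left(\frac{26}{69} + 14\right) \left(-138\right) = \frac{992}{69} \left(-138\right) = -1984$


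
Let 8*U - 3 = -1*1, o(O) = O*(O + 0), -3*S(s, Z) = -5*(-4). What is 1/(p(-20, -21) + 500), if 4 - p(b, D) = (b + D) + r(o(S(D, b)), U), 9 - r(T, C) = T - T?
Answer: 1/536 ≈ 0.0018657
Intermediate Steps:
S(s, Z) = -20/3 (S(s, Z) = -(-5)*(-4)/3 = -1/3*20 = -20/3)
o(O) = O**2 (o(O) = O*O = O**2)
U = 1/4 (U = 3/8 + (-1*1)/8 = 3/8 + (1/8)*(-1) = 3/8 - 1/8 = 1/4 ≈ 0.25000)
r(T, C) = 9 (r(T, C) = 9 - (T - T) = 9 - 1*0 = 9 + 0 = 9)
p(b, D) = -5 - D - b (p(b, D) = 4 - ((b + D) + 9) = 4 - ((D + b) + 9) = 4 - (9 + D + b) = 4 + (-9 - D - b) = -5 - D - b)
1/(p(-20, -21) + 500) = 1/((-5 - 1*(-21) - 1*(-20)) + 500) = 1/((-5 + 21 + 20) + 500) = 1/(36 + 500) = 1/536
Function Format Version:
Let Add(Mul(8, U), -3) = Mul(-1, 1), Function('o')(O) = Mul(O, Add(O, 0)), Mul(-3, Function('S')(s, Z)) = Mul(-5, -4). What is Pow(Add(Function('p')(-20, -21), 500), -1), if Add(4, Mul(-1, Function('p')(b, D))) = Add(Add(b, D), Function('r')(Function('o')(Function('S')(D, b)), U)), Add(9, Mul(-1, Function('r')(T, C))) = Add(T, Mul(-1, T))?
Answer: Rational(1, 536) ≈ 0.0018657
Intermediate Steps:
Function('S')(s, Z) = Rational(-20, 3) (Function('S')(s, Z) = Mul(Rational(-1, 3), Mul(-5, -4)) = Mul(Rational(-1, 3), 20) = Rational(-20, 3))
Function('o')(O) = Pow(O, 2) (Function('o')(O) = Mul(O, O) = Pow(O, 2))
U = Rational(1, 4) (U = Add(Rational(3, 8), Mul(Rational(1, 8), Mul(-1, 1))) = Add(Rational(3, 8), Mul(Rational(1, 8), -1)) = Add(Rational(3, 8), Rational(-1, 8)) = Rational(1, 4) ≈ 0.25000)
Function('r')(T, C) = 9 (Function('r')(T, C) = Add(9, Mul(-1, Add(T, Mul(-1, T)))) = Add(9, Mul(-1, 0)) = Add(9, 0) = 9)
Function('p')(b, D) = Add(-5, Mul(-1, D), Mul(-1, b)) (Function('p')(b, D) = Add(4, Mul(-1, Add(Add(b, D), 9))) = Add(4, Mul(-1, Add(Add(D, b), 9))) = Add(4, Mul(-1, Add(9, D, b))) = Add(4, Add(-9, Mul(-1, D), Mul(-1, b))) = Add(-5, Mul(-1, D), Mul(-1, b)))
Pow(Add(Function('p')(-20, -21), 500), -1) = Pow(Add(Add(-5, Mul(-1, -21), Mul(-1, -20)), 500), -1) = Pow(Add(Add(-5, 21, 20), 500), -1) = Pow(Add(36, 500), -1) = Pow(536, -1) = Rational(1, 536)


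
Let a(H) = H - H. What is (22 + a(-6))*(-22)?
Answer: -484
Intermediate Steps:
a(H) = 0
(22 + a(-6))*(-22) = (22 + 0)*(-22) = 22*(-22) = -484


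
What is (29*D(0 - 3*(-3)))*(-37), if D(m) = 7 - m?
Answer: 2146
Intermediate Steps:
(29*D(0 - 3*(-3)))*(-37) = (29*(7 - (0 - 3*(-3))))*(-37) = (29*(7 - (0 + 9)))*(-37) = (29*(7 - 1*9))*(-37) = (29*(7 - 9))*(-37) = (29*(-2))*(-37) = -58*(-37) = 2146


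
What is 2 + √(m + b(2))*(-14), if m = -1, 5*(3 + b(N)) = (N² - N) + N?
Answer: 2 - 56*I*√5/5 ≈ 2.0 - 25.044*I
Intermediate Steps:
b(N) = -3 + N²/5 (b(N) = -3 + ((N² - N) + N)/5 = -3 + N²/5)
2 + √(m + b(2))*(-14) = 2 + √(-1 + (-3 + (⅕)*2²))*(-14) = 2 + √(-1 + (-3 + (⅕)*4))*(-14) = 2 + √(-1 + (-3 + ⅘))*(-14) = 2 + √(-1 - 11/5)*(-14) = 2 + √(-16/5)*(-14) = 2 + (4*I*√5/5)*(-14) = 2 - 56*I*√5/5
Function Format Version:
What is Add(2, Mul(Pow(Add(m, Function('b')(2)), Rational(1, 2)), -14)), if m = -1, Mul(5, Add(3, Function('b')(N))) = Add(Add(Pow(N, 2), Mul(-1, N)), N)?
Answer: Add(2, Mul(Rational(-56, 5), I, Pow(5, Rational(1, 2)))) ≈ Add(2.0000, Mul(-25.044, I))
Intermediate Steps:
Function('b')(N) = Add(-3, Mul(Rational(1, 5), Pow(N, 2))) (Function('b')(N) = Add(-3, Mul(Rational(1, 5), Add(Add(Pow(N, 2), Mul(-1, N)), N))) = Add(-3, Mul(Rational(1, 5), Pow(N, 2))))
Add(2, Mul(Pow(Add(m, Function('b')(2)), Rational(1, 2)), -14)) = Add(2, Mul(Pow(Add(-1, Add(-3, Mul(Rational(1, 5), Pow(2, 2)))), Rational(1, 2)), -14)) = Add(2, Mul(Pow(Add(-1, Add(-3, Mul(Rational(1, 5), 4))), Rational(1, 2)), -14)) = Add(2, Mul(Pow(Add(-1, Add(-3, Rational(4, 5))), Rational(1, 2)), -14)) = Add(2, Mul(Pow(Add(-1, Rational(-11, 5)), Rational(1, 2)), -14)) = Add(2, Mul(Pow(Rational(-16, 5), Rational(1, 2)), -14)) = Add(2, Mul(Mul(Rational(4, 5), I, Pow(5, Rational(1, 2))), -14)) = Add(2, Mul(Rational(-56, 5), I, Pow(5, Rational(1, 2))))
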